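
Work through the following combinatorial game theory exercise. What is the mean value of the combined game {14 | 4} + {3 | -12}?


G1 = {14 | 4}, G2 = {3 | -12}
Each is a switch {a | b} with numbers a > b; its mean value is (a + b)/2, and mean value is additive over game sums: m(G1 + G2) = m(G1) + m(G2).
Mean of G1 = (14 + (4))/2 = 18/2 = 9
Mean of G2 = (3 + (-12))/2 = -9/2 = -9/2
Mean of G1 + G2 = 9 + -9/2 = 9/2

9/2


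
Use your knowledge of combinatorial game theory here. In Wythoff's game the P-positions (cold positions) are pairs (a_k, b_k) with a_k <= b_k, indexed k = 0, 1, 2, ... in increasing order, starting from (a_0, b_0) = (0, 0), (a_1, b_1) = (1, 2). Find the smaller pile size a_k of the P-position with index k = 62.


By Wythoff's theorem, a_k = floor(k * phi) and b_k = floor(k * phi^2) = a_k + k, where phi = (1 + sqrt(5))/2 is the golden ratio.
phi = (1 + sqrt(5))/2 = 1.618034
k = 62
k * phi = 62 * 1.618034 = 100.318107
a_62 = floor(k * phi) = 100

100


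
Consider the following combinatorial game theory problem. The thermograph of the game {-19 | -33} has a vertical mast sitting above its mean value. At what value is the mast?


Game = {-19 | -33}, a switch {a | b} with numbers a > b.
Its thermograph has left wall a - t and right wall b + t, which meet at t = (a - b)/2, where both equal (a + b)/2. So the mast (mean value) is at (a + b)/2.
Mean = (-19 + (-33))/2 = -52/2 = -26

-26


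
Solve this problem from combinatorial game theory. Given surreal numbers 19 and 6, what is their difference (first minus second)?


x = 19, y = 6
x - y = 19 - 6 = 13

13


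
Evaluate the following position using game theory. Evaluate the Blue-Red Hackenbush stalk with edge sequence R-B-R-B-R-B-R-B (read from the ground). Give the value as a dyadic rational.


Edges (from ground): R-B-R-B-R-B-R-B
By Berlekamp's sign-expansion rule, a Blue-Red Hackenbush stalk has the value of the surreal number whose sign sequence is the edge sequence with B -> + and R -> -.
Sign sequence: -+-+-+-+
Trace the sign expansion in the surreal number tree, starting from 0:
Edge 1: R (sign -) -> bounds (-inf, 0), value = -1
Edge 2: B (sign +) -> bounds (-1, 0), value = -1/2
Edge 3: R (sign -) -> bounds (-1, -1/2), value = -3/4
Edge 4: B (sign +) -> bounds (-3/4, -1/2), value = -5/8
Edge 5: R (sign -) -> bounds (-3/4, -5/8), value = -11/16
Edge 6: B (sign +) -> bounds (-11/16, -5/8), value = -21/32
Edge 7: R (sign -) -> bounds (-11/16, -21/32), value = -43/64
Edge 8: B (sign +) -> bounds (-43/64, -21/32), value = -85/128
Game value = -85/128

-85/128


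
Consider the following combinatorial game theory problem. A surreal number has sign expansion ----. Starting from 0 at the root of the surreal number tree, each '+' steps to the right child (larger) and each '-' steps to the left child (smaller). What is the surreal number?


Sign expansion: ----
Rule: track bounds (lo, hi), initially (-inf, +inf). On '+', the current value becomes lo and we move to the simplest number in (value, hi): value + 1 if hi = +inf, otherwise the midpoint (value + hi)/2. On '-', the current value becomes hi and we move to value - 1 if lo = -inf, otherwise the midpoint (lo + value)/2.
Start at 0.
Step 1: sign = -, move left. Bounds: (-inf, 0). Value = -1
Step 2: sign = -, move left. Bounds: (-inf, -1). Value = -2
Step 3: sign = -, move left. Bounds: (-inf, -2). Value = -3
Step 4: sign = -, move left. Bounds: (-inf, -3). Value = -4
The surreal number with sign expansion ---- is -4.

-4


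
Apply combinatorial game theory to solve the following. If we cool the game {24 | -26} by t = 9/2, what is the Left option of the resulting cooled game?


Original game: {24 | -26} (a switch {a | b} with a > b).
Cooling by t (for t below the temperature (a - b)/2 = 25) taxes each move by t: {a | b} cooled by t is {a - t | b + t}.
Cooling amount: t = 9/2
Cooled Left option: 24 - 9/2 = 39/2
Cooled Right option: -26 + 9/2 = -43/2
Cooled game: {39/2 | -43/2}
Left option = 39/2

39/2


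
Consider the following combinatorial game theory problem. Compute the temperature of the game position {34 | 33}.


The game is {34 | 33}, a switch {a | b} with numbers a > b.
Cooling {a | b} by t gives {a - t | b + t}, which stops being hot when a - t = b + t, i.e. at t = (a - b)/2. So the temperature of a switch is (a - b)/2.
Temperature = (Left option - Right option) / 2
= (34 - (33)) / 2
= 1 / 2
= 1/2

1/2


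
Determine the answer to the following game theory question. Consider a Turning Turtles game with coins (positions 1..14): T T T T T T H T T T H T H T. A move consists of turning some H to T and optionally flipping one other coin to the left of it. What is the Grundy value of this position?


Coins: T T T T T T H T T T H T H T
Key fact: a single head at position k behaves exactly like a Nim heap of size k (turning it to T and optionally flipping a coin at j < k corresponds to moving the heap from k to j, or to 0), and heads combine as a disjunctive sum (two heads at the same place would cancel, matching j XOR j = 0). So the Nim-value is the XOR of the 1-indexed positions of the heads.
Face-up positions (1-indexed): [7, 11, 13]
XOR 0 with 7: 0 XOR 7 = 7
XOR 7 with 11: 7 XOR 11 = 12
XOR 12 with 13: 12 XOR 13 = 1
Nim-value = 1

1


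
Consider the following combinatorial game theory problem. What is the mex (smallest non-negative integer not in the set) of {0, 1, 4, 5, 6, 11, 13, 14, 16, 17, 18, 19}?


Set = {0, 1, 4, 5, 6, 11, 13, 14, 16, 17, 18, 19}
0 is in the set.
1 is in the set.
2 is NOT in the set. This is the mex.
mex = 2

2


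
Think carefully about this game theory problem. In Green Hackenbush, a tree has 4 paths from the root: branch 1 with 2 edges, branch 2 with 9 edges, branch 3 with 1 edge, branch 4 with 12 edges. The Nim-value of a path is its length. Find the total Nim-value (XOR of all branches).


The tree has 4 branches from the ground vertex.
In Green Hackenbush, the Nim-value of a simple path of length k is k.
Branch 1: length 2, Nim-value = 2
Branch 2: length 9, Nim-value = 9
Branch 3: length 1, Nim-value = 1
Branch 4: length 12, Nim-value = 12
Total Nim-value = XOR of all branch values:
0 XOR 2 = 2
2 XOR 9 = 11
11 XOR 1 = 10
10 XOR 12 = 6
Nim-value of the tree = 6

6


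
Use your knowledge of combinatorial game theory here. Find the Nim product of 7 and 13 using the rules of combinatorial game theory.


Nim multiplication is bilinear over XOR: (u XOR v) * w = (u*w) XOR (v*w).
So we split each operand into its bit components and XOR the pairwise Nim products.
7 = 1 + 2 + 4 (as XOR of powers of 2).
13 = 1 + 4 + 8 (as XOR of powers of 2).
Using the standard Nim-product table on single bits:
  2*2 = 3,   2*4 = 8,   2*8 = 12,
  4*4 = 6,   4*8 = 11,  8*8 = 13,
and  1*x = x (identity), k*l = l*k (commutative).
Pairwise Nim products:
  1 * 1 = 1
  1 * 4 = 4
  1 * 8 = 8
  2 * 1 = 2
  2 * 4 = 8
  2 * 8 = 12
  4 * 1 = 4
  4 * 4 = 6
  4 * 8 = 11
XOR them: 1 XOR 4 XOR 8 XOR 2 XOR 8 XOR 12 XOR 4 XOR 6 XOR 11 = 2.
Result: 7 * 13 = 2 (in Nim).

2


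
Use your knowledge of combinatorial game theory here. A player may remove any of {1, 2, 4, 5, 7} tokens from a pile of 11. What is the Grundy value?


The subtraction set is S = {1, 2, 4, 5, 7}.
G(k) = mex{ G(k - s) : s in S, s <= k }. We compute iteratively: G(0) = 0.
G(1) = mex({0}) = 1
G(2) = mex({0, 1}) = 2
G(3) = mex({1, 2}) = 0
G(4) = mex({0, 2}) = 1
G(5) = mex({0, 1}) = 2
G(6) = mex({1, 2}) = 0
G(7) = mex({0, 2}) = 1
G(8) = mex({0, 1}) = 2
G(9) = mex({1, 2}) = 0
Observe that G(3)..G(9) = 0, 1, 2, 0, 1, 2, 0 repeats G(0)..G(6) = 0, 1, 2, 0, 1, 2, 0.
For k >= max(S) = 7, G(k) is determined by the previous 7 values G(k-7)..G(k-1); a window of 7 consecutive values has recurred shifted by 3, so by induction G(k + 3) = G(k) for all k >= 0: the sequence is periodic from the start with period 3.
One period: G(0..2) = 0, 1, 2.
11 mod 3 = 2, so G(11) = G(2) = 2.

2


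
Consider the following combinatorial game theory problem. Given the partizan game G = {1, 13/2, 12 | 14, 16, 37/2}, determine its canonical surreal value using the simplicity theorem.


Left options: {1, 13/2, 12}, max = 12
Right options: {14, 16, 37/2}, min = 14
All options are numbers and max(Left) < min(Right), so by the simplicity theorem the value is the simplest (earliest-born) number strictly between 12 and 14.
The only integer strictly between 12 and 14 is 13.
No non-integer in the interval can be simpler: if x is a non-integer in the interval, then floor(x) or ceil(x) also lies in the interval (the interval contains an integer), and both are proper prefixes of x's sign expansion, i.e. born earlier. So the game value is 13.
Game value = 13

13


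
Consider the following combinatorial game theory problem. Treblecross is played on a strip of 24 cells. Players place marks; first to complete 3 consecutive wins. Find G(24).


Treblecross: place X on empty cells; 3-in-a-row wins.
Playing within two cells of an existing X lets the opponent win at once, so sensible play treats the cells i-2..i+2 around each X as dead. The player left with no safe cell loses, so this is a normal-play take-away game on strips of safe cells.
Placing X at cell i (0-indexed) of a strip of k safe cells leaves independent strips of sizes max(0, i-2) and max(0, k-i-3). Hence G(k) = mex{ G(max(0,i-2)) XOR G(max(0,k-i-3)) : 0 <= i < k }, with G(0) = 0.
G(1): splits (0,0):0^0=0 -> mex({0}) = 1
G(2): splits (0,0):0^0=0 -> mex({0}) = 1
G(3): splits (0,0):0^0=0 -> mex({0}) = 1
G(4): splits (0,1):0^1=1 (0,0):0^0=0 -> mex({0, 1}) = 2
G(5): splits (0,2):0^1=1 (0,1):0^1=1 (0,0):0^0=0 -> mex({0, 1}) = 2
G(6) = mex({1}) = 0
G(7) = mex({0, 1, 2}) = 3
G(8) = mex({0, 1, 2}) = 3
G(9) = mex({0, 2}) = 1
G(10) = mex({0, 2, 3}) = 1
G(11) = mex({0, 3}) = 1
G(12) = mex({1, 3}) = 0
G(13) = mex({0, 1, 2, 3}) = 4
G(14) = mex({0, 1, 2}) = 3
G(15) = mex({0, 1, 2}) = 3
G(16) = mex({0, 1, 2, 4}) = 3
G(17) = mex({0, 1, 3, 4}) = 2
G(18) = mex({0, 1, 3, 4}) = 2
G(19) = mex({0, 1, 3, 5}) = 2
G(20) = mex({0, 1, 2, 3, 5}) = 4
G(21) = mex({0, 1, 2, 3, 5}) = 4
G(22) = mex({1, 2, 6}) = 0
G(23) = mex({0, 1, 2, 3, 4, 6}) = 5
G(24) = mex({0, 1, 2, 3, 4}) = 5
Therefore G(24) = 5.

5


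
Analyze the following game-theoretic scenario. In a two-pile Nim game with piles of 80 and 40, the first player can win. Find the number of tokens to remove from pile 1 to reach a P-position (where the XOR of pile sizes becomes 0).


Piles: 80 and 40
Current XOR: 80 XOR 40 = 120 (non-zero, so this is an N-position).
To make the XOR zero, we need to find a move that balances the piles.
For pile 1 (size 80): target = 80 XOR 120 = 40
We reduce pile 1 from 80 to 40.
Tokens removed: 80 - 40 = 40
Verification: 40 XOR 40 = 0

40


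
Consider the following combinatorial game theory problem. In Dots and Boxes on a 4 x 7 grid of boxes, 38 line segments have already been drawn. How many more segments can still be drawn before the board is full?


Grid: 4 x 7 boxes, i.e. 5 rows and 8 columns of dots.
Horizontal edges: (rows + 1) * cols = 5 * 7 = 35
Vertical edges: rows * (cols + 1) = 4 * 8 = 32
Total edges: 35 + 32 = 67
Edges drawn: 38
Remaining: 67 - 38 = 29

29


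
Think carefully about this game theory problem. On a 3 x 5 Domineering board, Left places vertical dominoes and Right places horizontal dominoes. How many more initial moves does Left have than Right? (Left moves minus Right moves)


Board is 3 x 5 (rows x cols).
Left (vertical) placements: (rows-1) * cols = 2 * 5 = 10
Right (horizontal) placements: rows * (cols-1) = 3 * 4 = 12
Advantage = Left - Right = 10 - 12 = -2

-2


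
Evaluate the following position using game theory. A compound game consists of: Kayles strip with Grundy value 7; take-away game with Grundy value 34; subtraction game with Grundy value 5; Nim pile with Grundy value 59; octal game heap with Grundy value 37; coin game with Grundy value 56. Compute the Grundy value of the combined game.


By the Sprague-Grundy theorem, the Grundy value of a sum of games is the XOR of individual Grundy values.
Kayles strip: Grundy value = 7. Running XOR: 0 XOR 7 = 7
take-away game: Grundy value = 34. Running XOR: 7 XOR 34 = 37
subtraction game: Grundy value = 5. Running XOR: 37 XOR 5 = 32
Nim pile: Grundy value = 59. Running XOR: 32 XOR 59 = 27
octal game heap: Grundy value = 37. Running XOR: 27 XOR 37 = 62
coin game: Grundy value = 56. Running XOR: 62 XOR 56 = 6
The combined Grundy value is 6.

6


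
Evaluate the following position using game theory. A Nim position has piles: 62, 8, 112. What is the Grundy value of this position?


We need the XOR (exclusive or) of all pile sizes.
After XOR-ing pile 1 (size 62): 0 XOR 62 = 62
After XOR-ing pile 2 (size 8): 62 XOR 8 = 54
After XOR-ing pile 3 (size 112): 54 XOR 112 = 70
The Nim-value of this position is 70.

70


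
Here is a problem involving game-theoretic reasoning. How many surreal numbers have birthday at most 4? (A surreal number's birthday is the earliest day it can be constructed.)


Day 0: {|} = 0 is born. Count = 1.
Day n: the number of surreal numbers born by day n is 2^(n+1) - 1.
By day 0: 2^1 - 1 = 1
By day 1: 2^2 - 1 = 3
By day 2: 2^3 - 1 = 7
By day 3: 2^4 - 1 = 15
By day 4: 2^5 - 1 = 31
By day 4: 31 surreal numbers.

31


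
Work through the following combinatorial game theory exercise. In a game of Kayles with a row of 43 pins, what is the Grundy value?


Kayles: a move removes 1 or 2 adjacent pins from a contiguous row.
Removing pins from a row of k leaves two independent rows (a, b) with a + b = k - 1 (one pin) or a + b = k - 2 (two pins); an end removal gives a = 0.
By Sprague-Grundy, G(k) = mex{ G(a) XOR G(b) } over all these splits. G(0) = 0.
G(1): splits (0,0):0^0=0 -> mex({0}) = 1
G(2): splits (0,1):0^1=1 (0,0):0^0=0 -> mex({0, 1}) = 2
G(3): splits (0,2):0^2=2 (1,1):1^1=0 (0,1):0^1=1 -> mex({0, 1, 2}) = 3
G(4): splits (0,3):0^3=3 (1,2):1^2=3 (0,2):0^2=2 (1,1):1^1=0 -> mex({0, 2, 3}) = 1
G(5): splits (0,4):0^1=1 (1,3):1^3=2 (2,2):2^2=0 (0,3):0^3=3 (1,2):1^2=3 -> mex({0, 1, 2, 3}) = 4
G(6) = mex({0, 1, 2, 4}) = 3
G(7) = mex({0, 1, 3, 4, 5}) = 2
G(8) = mex({0, 2, 3, 5, 6}) = 1
G(9) = mex({0, 1, 2, 3, 6, 7}) = 4
G(10) = mex({0, 1, 3, 4, 5, 7}) = 2
G(11) = mex({0, 1, 2, 3, 4, 5}) = 6
G(12) = mex({0, 1, 2, 3, 5, 6, 7}) = 4
G(13) = mex({0, 2, 3, 4, 6, 7}) = 1
G(14) = mex({0, 1, 4, 5, 6, 7}) = 2
G(15) = mex({0, 1, 2, 3, 4, 5, 6}) = 7
G(16) = mex({0, 2, 3, 5, 6, 7}) = 1
G(17) = mex({0, 1, 2, 3, 5, 6, 7}) = 4
G(18) = mex({0, 1, 2, 4, 5, 6}) = 3
G(19) = mex({0, 1, 3, 4, 5, 7}) = 2
G(20) = mex({0, 2, 3, 4, 5, 6, 7}) = 1
G(21) = mex({0, 1, 2, 3, 5, 6, 7}) = 4
G(22) = mex({0, 1, 2, 3, 4, 5, 7}) = 6
G(23) = mex({0, 1, 2, 3, 4, 5, 6}) = 7
G(24) = mex({0, 1, 2, 3, 5, 6, 7}) = 4
G(25) = mex({0, 2, 3, 4, 6, 7}) = 1
G(26) = mex({0, 1, 3, 4, 5, 6, 7}) = 2
G(27) = mex({0, 1, 2, 3, 4, 5, 6, 7}) = 8
G(28) = mex({0, 1, 2, 3, 4, 6, 7, 8}) = 5
G(29) = mex({0, 1, 2, 3, 5, 6, 7, 8, 9}) = 4
G(30) = mex({0, 1, 2, 3, 4, 5, 6, 9, 10}) = 7
G(31) = mex({0, 1, 3, 4, 5, 7, 10, 11}) = 2
G(32) = mex({0, 2, 3, 4, 5, 6, 7, 9, 11}) = 1
G(33) = mex({0, 1, 2, 3, 4, 5, 6, 7, 9, 12}) = 8
G(34) = mex({0, 1, 2, 3, 4, 5, 7, 8, 11, 12}) = 6
G(35) = mex({0, 1, 2, 3, 4, 5, 6, 8, 9, 10, 11}) = 7
G(36) = mex({0, 1, 2, 3, 5, 6, 7, 9, 10}) = 4
G(37) = mex({0, 2, 3, 4, 6, 7, 9, 10, 11, 12}) = 1
G(38) = mex({0, 1, 3, 4, 5, 6, 7, 9, 10, 11, 12}) = 2
G(39) = mex({0, 1, 2, 4, 5, 6, 7, 9, 10, 12, 14}) = 3
G(40) = mex({0, 2, 3, 4, 6, 7, 11, 12, 14}) = 1
G(41) = mex({0, 1, 2, 3, 5, 6, 7, 9, 10, 11, 12}) = 4
G(42) = mex({0, 1, 2, 3, 4, 5, 6, 9, 10}) = 7
G(43) = mex({0, 1, 3, 4, 5, 7, 9, 10, 12, 15}) = 2
Therefore G(43) = 2.

2


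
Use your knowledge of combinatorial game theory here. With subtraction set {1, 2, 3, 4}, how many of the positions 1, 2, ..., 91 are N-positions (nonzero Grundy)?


Subtraction set S = {1, 2, 3, 4}, so G(n) = n mod 5.
G(n) = 0 when n is a multiple of 5.
Multiples of 5 in [1, 91]: 18
N-positions (nonzero Grundy) = 91 - 18 = 73

73


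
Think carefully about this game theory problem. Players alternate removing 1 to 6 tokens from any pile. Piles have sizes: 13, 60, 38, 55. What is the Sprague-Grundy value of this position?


Subtraction set: {1, 2, 3, 4, 5, 6}
For this subtraction set, G(n) = n mod 7 (period = max + 1 = 7).
Pile 1 (size 13): G(13) = 13 mod 7 = 6
Pile 2 (size 60): G(60) = 60 mod 7 = 4
Pile 3 (size 38): G(38) = 38 mod 7 = 3
Pile 4 (size 55): G(55) = 55 mod 7 = 6
Total Grundy value = XOR of all: 6 XOR 4 XOR 3 XOR 6 = 7

7


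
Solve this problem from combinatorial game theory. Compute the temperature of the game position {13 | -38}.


The game is {13 | -38}, a switch {a | b} with numbers a > b.
Cooling {a | b} by t gives {a - t | b + t}, which stops being hot when a - t = b + t, i.e. at t = (a - b)/2. So the temperature of a switch is (a - b)/2.
Temperature = (Left option - Right option) / 2
= (13 - (-38)) / 2
= 51 / 2
= 51/2

51/2


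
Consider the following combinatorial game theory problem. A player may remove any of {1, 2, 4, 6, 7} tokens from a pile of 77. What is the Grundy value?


The subtraction set is S = {1, 2, 4, 6, 7}.
G(k) = mex{ G(k - s) : s in S, s <= k }. We compute iteratively: G(0) = 0.
G(1) = mex({0}) = 1
G(2) = mex({0, 1}) = 2
G(3) = mex({1, 2}) = 0
G(4) = mex({0, 2}) = 1
G(5) = mex({0, 1}) = 2
G(6) = mex({0, 1, 2}) = 3
G(7) = mex({0, 1, 2, 3}) = 4
G(8) = mex({1, 2, 3, 4}) = 0
G(9) = mex({0, 2, 4}) = 1
G(10) = mex({0, 1, 3}) = 2
G(11) = mex({1, 2, 4}) = 0
G(12) = mex({0, 2, 3}) = 1
G(13) = mex({0, 1, 3, 4}) = 2
G(14) = mex({0, 1, 2, 4}) = 3
Observe that G(8)..G(14) = 0, 1, 2, 0, 1, 2, 3 repeats G(0)..G(6) = 0, 1, 2, 0, 1, 2, 3.
For k >= max(S) = 7, G(k) is determined by the previous 7 values G(k-7)..G(k-1); a window of 7 consecutive values has recurred shifted by 8, so by induction G(k + 8) = G(k) for all k >= 0: the sequence is periodic from the start with period 8.
One period: G(0..7) = 0, 1, 2, 0, 1, 2, 3, 4.
77 mod 8 = 5, so G(77) = G(5) = 2.

2


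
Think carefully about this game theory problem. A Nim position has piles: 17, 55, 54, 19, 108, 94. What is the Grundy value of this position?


We need the XOR (exclusive or) of all pile sizes.
After XOR-ing pile 1 (size 17): 0 XOR 17 = 17
After XOR-ing pile 2 (size 55): 17 XOR 55 = 38
After XOR-ing pile 3 (size 54): 38 XOR 54 = 16
After XOR-ing pile 4 (size 19): 16 XOR 19 = 3
After XOR-ing pile 5 (size 108): 3 XOR 108 = 111
After XOR-ing pile 6 (size 94): 111 XOR 94 = 49
The Nim-value of this position is 49.

49


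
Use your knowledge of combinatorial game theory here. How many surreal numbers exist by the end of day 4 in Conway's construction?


Day 0: {|} = 0 is born. Count = 1.
Day n: the number of surreal numbers born by day n is 2^(n+1) - 1.
By day 0: 2^1 - 1 = 1
By day 1: 2^2 - 1 = 3
By day 2: 2^3 - 1 = 7
By day 3: 2^4 - 1 = 15
By day 4: 2^5 - 1 = 31
By day 4: 31 surreal numbers.

31


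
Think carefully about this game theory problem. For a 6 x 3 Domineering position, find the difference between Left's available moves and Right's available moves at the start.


Board is 6 x 3 (rows x cols).
Left (vertical) placements: (rows-1) * cols = 5 * 3 = 15
Right (horizontal) placements: rows * (cols-1) = 6 * 2 = 12
Advantage = Left - Right = 15 - 12 = 3

3


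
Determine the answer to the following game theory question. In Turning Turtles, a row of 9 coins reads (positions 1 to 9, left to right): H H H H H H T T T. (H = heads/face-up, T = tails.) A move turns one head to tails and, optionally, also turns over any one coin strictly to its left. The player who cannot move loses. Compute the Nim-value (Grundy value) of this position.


Coins: H H H H H H T T T
Key fact: a single head at position k behaves exactly like a Nim heap of size k (turning it to T and optionally flipping a coin at j < k corresponds to moving the heap from k to j, or to 0), and heads combine as a disjunctive sum (two heads at the same place would cancel, matching j XOR j = 0). So the Nim-value is the XOR of the 1-indexed positions of the heads.
Face-up positions (1-indexed): [1, 2, 3, 4, 5, 6]
XOR 0 with 1: 0 XOR 1 = 1
XOR 1 with 2: 1 XOR 2 = 3
XOR 3 with 3: 3 XOR 3 = 0
XOR 0 with 4: 0 XOR 4 = 4
XOR 4 with 5: 4 XOR 5 = 1
XOR 1 with 6: 1 XOR 6 = 7
Nim-value = 7

7


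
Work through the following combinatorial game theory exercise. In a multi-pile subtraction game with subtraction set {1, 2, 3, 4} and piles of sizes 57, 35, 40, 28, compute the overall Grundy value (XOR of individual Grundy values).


Subtraction set: {1, 2, 3, 4}
For this subtraction set, G(n) = n mod 5 (period = max + 1 = 5).
Pile 1 (size 57): G(57) = 57 mod 5 = 2
Pile 2 (size 35): G(35) = 35 mod 5 = 0
Pile 3 (size 40): G(40) = 40 mod 5 = 0
Pile 4 (size 28): G(28) = 28 mod 5 = 3
Total Grundy value = XOR of all: 2 XOR 0 XOR 0 XOR 3 = 1

1


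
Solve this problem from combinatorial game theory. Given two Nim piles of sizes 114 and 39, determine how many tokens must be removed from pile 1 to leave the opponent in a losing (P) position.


Piles: 114 and 39
Current XOR: 114 XOR 39 = 85 (non-zero, so this is an N-position).
To make the XOR zero, we need to find a move that balances the piles.
For pile 1 (size 114): target = 114 XOR 85 = 39
We reduce pile 1 from 114 to 39.
Tokens removed: 114 - 39 = 75
Verification: 39 XOR 39 = 0

75


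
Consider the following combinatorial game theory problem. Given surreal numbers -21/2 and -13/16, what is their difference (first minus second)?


x = -21/2, y = -13/16
Converting to common denominator: 16
x = -168/16, y = -13/16
x - y = -21/2 - -13/16 = -155/16

-155/16


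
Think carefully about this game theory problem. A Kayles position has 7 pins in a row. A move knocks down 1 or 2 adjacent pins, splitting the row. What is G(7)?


Kayles: a move removes 1 or 2 adjacent pins from a contiguous row.
Removing pins from a row of k leaves two independent rows (a, b) with a + b = k - 1 (one pin) or a + b = k - 2 (two pins); an end removal gives a = 0.
By Sprague-Grundy, G(k) = mex{ G(a) XOR G(b) } over all these splits. G(0) = 0.
G(1): splits (0,0):0^0=0 -> mex({0}) = 1
G(2): splits (0,1):0^1=1 (0,0):0^0=0 -> mex({0, 1}) = 2
G(3): splits (0,2):0^2=2 (1,1):1^1=0 (0,1):0^1=1 -> mex({0, 1, 2}) = 3
G(4): splits (0,3):0^3=3 (1,2):1^2=3 (0,2):0^2=2 (1,1):1^1=0 -> mex({0, 2, 3}) = 1
G(5): splits (0,4):0^1=1 (1,3):1^3=2 (2,2):2^2=0 (0,3):0^3=3 (1,2):1^2=3 -> mex({0, 1, 2, 3}) = 4
G(6) = mex({0, 1, 2, 4}) = 3
G(7) = mex({0, 1, 3, 4, 5}) = 2
Therefore G(7) = 2.

2


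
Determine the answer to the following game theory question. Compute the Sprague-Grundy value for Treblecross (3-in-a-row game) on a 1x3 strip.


Treblecross: place X on empty cells; 3-in-a-row wins.
Playing within two cells of an existing X lets the opponent win at once, so sensible play treats the cells i-2..i+2 around each X as dead. The player left with no safe cell loses, so this is a normal-play take-away game on strips of safe cells.
Placing X at cell i (0-indexed) of a strip of k safe cells leaves independent strips of sizes max(0, i-2) and max(0, k-i-3). Hence G(k) = mex{ G(max(0,i-2)) XOR G(max(0,k-i-3)) : 0 <= i < k }, with G(0) = 0.
G(1): splits (0,0):0^0=0 -> mex({0}) = 1
G(2): splits (0,0):0^0=0 -> mex({0}) = 1
G(3): splits (0,0):0^0=0 -> mex({0}) = 1
Therefore G(3) = 1.

1


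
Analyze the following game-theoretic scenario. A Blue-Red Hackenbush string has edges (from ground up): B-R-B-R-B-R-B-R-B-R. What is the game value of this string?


Edges (from ground): B-R-B-R-B-R-B-R-B-R
By Berlekamp's sign-expansion rule, a Blue-Red Hackenbush stalk has the value of the surreal number whose sign sequence is the edge sequence with B -> + and R -> -.
Sign sequence: +-+-+-+-+-
Trace the sign expansion in the surreal number tree, starting from 0:
Edge 1: B (sign +) -> bounds (0, +inf), value = 1
Edge 2: R (sign -) -> bounds (0, 1), value = 1/2
Edge 3: B (sign +) -> bounds (1/2, 1), value = 3/4
Edge 4: R (sign -) -> bounds (1/2, 3/4), value = 5/8
Edge 5: B (sign +) -> bounds (5/8, 3/4), value = 11/16
Edge 6: R (sign -) -> bounds (5/8, 11/16), value = 21/32
Edge 7: B (sign +) -> bounds (21/32, 11/16), value = 43/64
Edge 8: R (sign -) -> bounds (21/32, 43/64), value = 85/128
Edge 9: B (sign +) -> bounds (85/128, 43/64), value = 171/256
Edge 10: R (sign -) -> bounds (85/128, 171/256), value = 341/512
Game value = 341/512

341/512


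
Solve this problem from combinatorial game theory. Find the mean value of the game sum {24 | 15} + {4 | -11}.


G1 = {24 | 15}, G2 = {4 | -11}
Each is a switch {a | b} with numbers a > b; its mean value is (a + b)/2, and mean value is additive over game sums: m(G1 + G2) = m(G1) + m(G2).
Mean of G1 = (24 + (15))/2 = 39/2 = 39/2
Mean of G2 = (4 + (-11))/2 = -7/2 = -7/2
Mean of G1 + G2 = 39/2 + -7/2 = 16

16


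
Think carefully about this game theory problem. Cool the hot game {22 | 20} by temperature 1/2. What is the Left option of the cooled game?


Original game: {22 | 20} (a switch {a | b} with a > b).
Cooling by t (for t below the temperature (a - b)/2 = 1) taxes each move by t: {a | b} cooled by t is {a - t | b + t}.
Cooling amount: t = 1/2
Cooled Left option: 22 - 1/2 = 43/2
Cooled Right option: 20 + 1/2 = 41/2
Cooled game: {43/2 | 41/2}
Left option = 43/2

43/2


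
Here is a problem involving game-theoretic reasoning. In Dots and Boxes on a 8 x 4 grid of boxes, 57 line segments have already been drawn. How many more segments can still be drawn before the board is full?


Grid: 8 x 4 boxes, i.e. 9 rows and 5 columns of dots.
Horizontal edges: (rows + 1) * cols = 9 * 4 = 36
Vertical edges: rows * (cols + 1) = 8 * 5 = 40
Total edges: 36 + 40 = 76
Edges drawn: 57
Remaining: 76 - 57 = 19

19


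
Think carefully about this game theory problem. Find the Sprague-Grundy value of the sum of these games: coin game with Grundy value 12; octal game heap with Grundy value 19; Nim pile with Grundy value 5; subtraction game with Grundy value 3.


By the Sprague-Grundy theorem, the Grundy value of a sum of games is the XOR of individual Grundy values.
coin game: Grundy value = 12. Running XOR: 0 XOR 12 = 12
octal game heap: Grundy value = 19. Running XOR: 12 XOR 19 = 31
Nim pile: Grundy value = 5. Running XOR: 31 XOR 5 = 26
subtraction game: Grundy value = 3. Running XOR: 26 XOR 3 = 25
The combined Grundy value is 25.

25


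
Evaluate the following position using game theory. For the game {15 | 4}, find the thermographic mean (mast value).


Game = {15 | 4}, a switch {a | b} with numbers a > b.
Its thermograph has left wall a - t and right wall b + t, which meet at t = (a - b)/2, where both equal (a + b)/2. So the mast (mean value) is at (a + b)/2.
Mean = (15 + (4))/2 = 19/2 = 19/2

19/2


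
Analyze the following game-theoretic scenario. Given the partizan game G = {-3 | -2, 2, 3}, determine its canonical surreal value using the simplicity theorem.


Left options: {-3}, max = -3
Right options: {-2, 2, 3}, min = -2
All options are numbers and max(Left) < min(Right), so by the simplicity theorem the value is the simplest (earliest-born) number strictly between -3 and -2.
No integer lies strictly between -3 and -2, so the value is the dyadic rational m/2^k in the interval with the smallest k (then m odd); search k = 1, 2, ...:
Denominator 2: -5/2 lies strictly between -3 and -2 -- found.
The simplest number in the interval is -5/2.
Game value = -5/2

-5/2


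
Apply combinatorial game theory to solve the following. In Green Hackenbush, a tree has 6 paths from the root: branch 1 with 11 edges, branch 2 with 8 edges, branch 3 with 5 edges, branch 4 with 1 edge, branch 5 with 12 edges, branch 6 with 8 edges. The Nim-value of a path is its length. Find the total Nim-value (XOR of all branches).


The tree has 6 branches from the ground vertex.
In Green Hackenbush, the Nim-value of a simple path of length k is k.
Branch 1: length 11, Nim-value = 11
Branch 2: length 8, Nim-value = 8
Branch 3: length 5, Nim-value = 5
Branch 4: length 1, Nim-value = 1
Branch 5: length 12, Nim-value = 12
Branch 6: length 8, Nim-value = 8
Total Nim-value = XOR of all branch values:
0 XOR 11 = 11
11 XOR 8 = 3
3 XOR 5 = 6
6 XOR 1 = 7
7 XOR 12 = 11
11 XOR 8 = 3
Nim-value of the tree = 3

3


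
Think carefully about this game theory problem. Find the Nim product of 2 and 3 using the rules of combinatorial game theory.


Nim multiplication is bilinear over XOR: (u XOR v) * w = (u*w) XOR (v*w).
So we split each operand into its bit components and XOR the pairwise Nim products.
2 = 2 (as XOR of powers of 2).
3 = 1 + 2 (as XOR of powers of 2).
Using the standard Nim-product table on single bits:
  2*2 = 3,   2*4 = 8,   2*8 = 12,
  4*4 = 6,   4*8 = 11,  8*8 = 13,
and  1*x = x (identity), k*l = l*k (commutative).
Pairwise Nim products:
  2 * 1 = 2
  2 * 2 = 3
XOR them: 2 XOR 3 = 1.
Result: 2 * 3 = 1 (in Nim).

1


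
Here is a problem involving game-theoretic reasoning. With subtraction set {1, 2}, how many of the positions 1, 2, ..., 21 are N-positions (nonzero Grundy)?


Subtraction set S = {1, 2}, so G(n) = n mod 3.
G(n) = 0 when n is a multiple of 3.
Multiples of 3 in [1, 21]: 7
N-positions (nonzero Grundy) = 21 - 7 = 14

14


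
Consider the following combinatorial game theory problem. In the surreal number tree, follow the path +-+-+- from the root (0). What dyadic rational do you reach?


Sign expansion: +-+-+-
Rule: track bounds (lo, hi), initially (-inf, +inf). On '+', the current value becomes lo and we move to the simplest number in (value, hi): value + 1 if hi = +inf, otherwise the midpoint (value + hi)/2. On '-', the current value becomes hi and we move to value - 1 if lo = -inf, otherwise the midpoint (lo + value)/2.
Start at 0.
Step 1: sign = +, move right. Bounds: (0, +inf). Value = 1
Step 2: sign = -, move left. Bounds: (0, 1). Value = 1/2
Step 3: sign = +, move right. Bounds: (1/2, 1). Value = 3/4
Step 4: sign = -, move left. Bounds: (1/2, 3/4). Value = 5/8
Step 5: sign = +, move right. Bounds: (5/8, 3/4). Value = 11/16
Step 6: sign = -, move left. Bounds: (5/8, 11/16). Value = 21/32
The surreal number with sign expansion +-+-+- is 21/32.

21/32


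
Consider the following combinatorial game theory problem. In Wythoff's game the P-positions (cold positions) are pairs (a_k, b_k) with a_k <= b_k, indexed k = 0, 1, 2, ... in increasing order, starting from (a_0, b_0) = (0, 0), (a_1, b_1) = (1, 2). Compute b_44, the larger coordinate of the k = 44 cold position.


By Wythoff's theorem, a_k = floor(k * phi) and b_k = floor(k * phi^2) = a_k + k, where phi = (1 + sqrt(5))/2 is the golden ratio.
phi = (1 + sqrt(5))/2 = 1.618034
phi^2 = phi + 1 = 2.618034
k = 44
k * phi^2 = 44 * 2.618034 = 115.193496
b_44 = floor(k * phi^2) = 115 (check: a_44 + k = 71 + 44 = 115)

115


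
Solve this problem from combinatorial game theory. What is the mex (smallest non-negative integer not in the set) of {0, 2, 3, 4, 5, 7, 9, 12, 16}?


Set = {0, 2, 3, 4, 5, 7, 9, 12, 16}
0 is in the set.
1 is NOT in the set. This is the mex.
mex = 1

1


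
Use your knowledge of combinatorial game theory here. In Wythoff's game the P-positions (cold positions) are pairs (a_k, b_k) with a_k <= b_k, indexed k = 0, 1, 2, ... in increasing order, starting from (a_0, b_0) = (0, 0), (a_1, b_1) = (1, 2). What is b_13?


By Wythoff's theorem, a_k = floor(k * phi) and b_k = floor(k * phi^2) = a_k + k, where phi = (1 + sqrt(5))/2 is the golden ratio.
phi = (1 + sqrt(5))/2 = 1.618034
phi^2 = phi + 1 = 2.618034
k = 13
k * phi^2 = 13 * 2.618034 = 34.034442
b_13 = floor(k * phi^2) = 34 (check: a_13 + k = 21 + 13 = 34)

34


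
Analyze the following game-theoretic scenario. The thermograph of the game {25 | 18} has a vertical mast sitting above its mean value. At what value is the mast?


Game = {25 | 18}, a switch {a | b} with numbers a > b.
Its thermograph has left wall a - t and right wall b + t, which meet at t = (a - b)/2, where both equal (a + b)/2. So the mast (mean value) is at (a + b)/2.
Mean = (25 + (18))/2 = 43/2 = 43/2

43/2


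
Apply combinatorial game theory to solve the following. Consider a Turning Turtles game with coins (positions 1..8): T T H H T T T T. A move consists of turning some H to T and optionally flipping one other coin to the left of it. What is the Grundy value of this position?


Coins: T T H H T T T T
Key fact: a single head at position k behaves exactly like a Nim heap of size k (turning it to T and optionally flipping a coin at j < k corresponds to moving the heap from k to j, or to 0), and heads combine as a disjunctive sum (two heads at the same place would cancel, matching j XOR j = 0). So the Nim-value is the XOR of the 1-indexed positions of the heads.
Face-up positions (1-indexed): [3, 4]
XOR 0 with 3: 0 XOR 3 = 3
XOR 3 with 4: 3 XOR 4 = 7
Nim-value = 7

7


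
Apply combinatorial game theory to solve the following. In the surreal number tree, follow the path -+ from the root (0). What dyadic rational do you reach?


Sign expansion: -+
Rule: track bounds (lo, hi), initially (-inf, +inf). On '+', the current value becomes lo and we move to the simplest number in (value, hi): value + 1 if hi = +inf, otherwise the midpoint (value + hi)/2. On '-', the current value becomes hi and we move to value - 1 if lo = -inf, otherwise the midpoint (lo + value)/2.
Start at 0.
Step 1: sign = -, move left. Bounds: (-inf, 0). Value = -1
Step 2: sign = +, move right. Bounds: (-1, 0). Value = -1/2
The surreal number with sign expansion -+ is -1/2.

-1/2


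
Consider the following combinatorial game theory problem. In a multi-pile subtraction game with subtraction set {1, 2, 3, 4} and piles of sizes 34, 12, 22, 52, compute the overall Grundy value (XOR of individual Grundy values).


Subtraction set: {1, 2, 3, 4}
For this subtraction set, G(n) = n mod 5 (period = max + 1 = 5).
Pile 1 (size 34): G(34) = 34 mod 5 = 4
Pile 2 (size 12): G(12) = 12 mod 5 = 2
Pile 3 (size 22): G(22) = 22 mod 5 = 2
Pile 4 (size 52): G(52) = 52 mod 5 = 2
Total Grundy value = XOR of all: 4 XOR 2 XOR 2 XOR 2 = 6

6


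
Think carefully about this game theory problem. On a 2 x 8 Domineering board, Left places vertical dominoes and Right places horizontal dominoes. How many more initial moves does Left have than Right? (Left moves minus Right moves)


Board is 2 x 8 (rows x cols).
Left (vertical) placements: (rows-1) * cols = 1 * 8 = 8
Right (horizontal) placements: rows * (cols-1) = 2 * 7 = 14
Advantage = Left - Right = 8 - 14 = -6

-6


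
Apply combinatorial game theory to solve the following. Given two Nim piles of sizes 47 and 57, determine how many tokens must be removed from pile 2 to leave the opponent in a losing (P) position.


Piles: 47 and 57
Current XOR: 47 XOR 57 = 22 (non-zero, so this is an N-position).
To make the XOR zero, we need to find a move that balances the piles.
For pile 2 (size 57): target = 57 XOR 22 = 47
We reduce pile 2 from 57 to 47.
Tokens removed: 57 - 47 = 10
Verification: 47 XOR 47 = 0

10


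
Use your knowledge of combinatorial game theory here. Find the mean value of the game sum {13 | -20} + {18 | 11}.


G1 = {13 | -20}, G2 = {18 | 11}
Each is a switch {a | b} with numbers a > b; its mean value is (a + b)/2, and mean value is additive over game sums: m(G1 + G2) = m(G1) + m(G2).
Mean of G1 = (13 + (-20))/2 = -7/2 = -7/2
Mean of G2 = (18 + (11))/2 = 29/2 = 29/2
Mean of G1 + G2 = -7/2 + 29/2 = 11

11


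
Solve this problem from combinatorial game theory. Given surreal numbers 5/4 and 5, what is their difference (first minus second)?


x = 5/4, y = 5
Converting to common denominator: 4
x = 5/4, y = 20/4
x - y = 5/4 - 5 = -15/4

-15/4


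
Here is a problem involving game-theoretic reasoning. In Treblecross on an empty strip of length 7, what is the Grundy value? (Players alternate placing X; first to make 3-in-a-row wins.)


Treblecross: place X on empty cells; 3-in-a-row wins.
Playing within two cells of an existing X lets the opponent win at once, so sensible play treats the cells i-2..i+2 around each X as dead. The player left with no safe cell loses, so this is a normal-play take-away game on strips of safe cells.
Placing X at cell i (0-indexed) of a strip of k safe cells leaves independent strips of sizes max(0, i-2) and max(0, k-i-3). Hence G(k) = mex{ G(max(0,i-2)) XOR G(max(0,k-i-3)) : 0 <= i < k }, with G(0) = 0.
G(1): splits (0,0):0^0=0 -> mex({0}) = 1
G(2): splits (0,0):0^0=0 -> mex({0}) = 1
G(3): splits (0,0):0^0=0 -> mex({0}) = 1
G(4): splits (0,1):0^1=1 (0,0):0^0=0 -> mex({0, 1}) = 2
G(5): splits (0,2):0^1=1 (0,1):0^1=1 (0,0):0^0=0 -> mex({0, 1}) = 2
G(6) = mex({1}) = 0
G(7) = mex({0, 1, 2}) = 3
Therefore G(7) = 3.

3


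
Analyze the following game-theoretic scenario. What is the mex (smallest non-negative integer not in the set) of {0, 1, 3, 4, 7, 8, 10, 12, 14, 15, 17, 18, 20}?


Set = {0, 1, 3, 4, 7, 8, 10, 12, 14, 15, 17, 18, 20}
0 is in the set.
1 is in the set.
2 is NOT in the set. This is the mex.
mex = 2

2


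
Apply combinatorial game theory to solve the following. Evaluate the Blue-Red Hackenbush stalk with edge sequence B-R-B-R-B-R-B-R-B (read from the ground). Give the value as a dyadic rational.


Edges (from ground): B-R-B-R-B-R-B-R-B
By Berlekamp's sign-expansion rule, a Blue-Red Hackenbush stalk has the value of the surreal number whose sign sequence is the edge sequence with B -> + and R -> -.
Sign sequence: +-+-+-+-+
Trace the sign expansion in the surreal number tree, starting from 0:
Edge 1: B (sign +) -> bounds (0, +inf), value = 1
Edge 2: R (sign -) -> bounds (0, 1), value = 1/2
Edge 3: B (sign +) -> bounds (1/2, 1), value = 3/4
Edge 4: R (sign -) -> bounds (1/2, 3/4), value = 5/8
Edge 5: B (sign +) -> bounds (5/8, 3/4), value = 11/16
Edge 6: R (sign -) -> bounds (5/8, 11/16), value = 21/32
Edge 7: B (sign +) -> bounds (21/32, 11/16), value = 43/64
Edge 8: R (sign -) -> bounds (21/32, 43/64), value = 85/128
Edge 9: B (sign +) -> bounds (85/128, 43/64), value = 171/256
Game value = 171/256

171/256


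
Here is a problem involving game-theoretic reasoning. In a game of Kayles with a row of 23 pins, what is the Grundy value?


Kayles: a move removes 1 or 2 adjacent pins from a contiguous row.
Removing pins from a row of k leaves two independent rows (a, b) with a + b = k - 1 (one pin) or a + b = k - 2 (two pins); an end removal gives a = 0.
By Sprague-Grundy, G(k) = mex{ G(a) XOR G(b) } over all these splits. G(0) = 0.
G(1): splits (0,0):0^0=0 -> mex({0}) = 1
G(2): splits (0,1):0^1=1 (0,0):0^0=0 -> mex({0, 1}) = 2
G(3): splits (0,2):0^2=2 (1,1):1^1=0 (0,1):0^1=1 -> mex({0, 1, 2}) = 3
G(4): splits (0,3):0^3=3 (1,2):1^2=3 (0,2):0^2=2 (1,1):1^1=0 -> mex({0, 2, 3}) = 1
G(5): splits (0,4):0^1=1 (1,3):1^3=2 (2,2):2^2=0 (0,3):0^3=3 (1,2):1^2=3 -> mex({0, 1, 2, 3}) = 4
G(6) = mex({0, 1, 2, 4}) = 3
G(7) = mex({0, 1, 3, 4, 5}) = 2
G(8) = mex({0, 2, 3, 5, 6}) = 1
G(9) = mex({0, 1, 2, 3, 6, 7}) = 4
G(10) = mex({0, 1, 3, 4, 5, 7}) = 2
G(11) = mex({0, 1, 2, 3, 4, 5}) = 6
G(12) = mex({0, 1, 2, 3, 5, 6, 7}) = 4
G(13) = mex({0, 2, 3, 4, 6, 7}) = 1
G(14) = mex({0, 1, 4, 5, 6, 7}) = 2
G(15) = mex({0, 1, 2, 3, 4, 5, 6}) = 7
G(16) = mex({0, 2, 3, 5, 6, 7}) = 1
G(17) = mex({0, 1, 2, 3, 5, 6, 7}) = 4
G(18) = mex({0, 1, 2, 4, 5, 6}) = 3
G(19) = mex({0, 1, 3, 4, 5, 7}) = 2
G(20) = mex({0, 2, 3, 4, 5, 6, 7}) = 1
G(21) = mex({0, 1, 2, 3, 5, 6, 7}) = 4
G(22) = mex({0, 1, 2, 3, 4, 5, 7}) = 6
G(23) = mex({0, 1, 2, 3, 4, 5, 6}) = 7
Therefore G(23) = 7.

7


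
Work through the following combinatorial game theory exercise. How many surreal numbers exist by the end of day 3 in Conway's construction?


Day 0: {|} = 0 is born. Count = 1.
Day n: the number of surreal numbers born by day n is 2^(n+1) - 1.
By day 0: 2^1 - 1 = 1
By day 1: 2^2 - 1 = 3
By day 2: 2^3 - 1 = 7
By day 3: 2^4 - 1 = 15
By day 3: 15 surreal numbers.

15


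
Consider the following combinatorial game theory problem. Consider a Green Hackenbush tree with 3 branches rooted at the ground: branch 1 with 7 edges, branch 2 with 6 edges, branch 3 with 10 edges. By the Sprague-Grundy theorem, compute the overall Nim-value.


The tree has 3 branches from the ground vertex.
In Green Hackenbush, the Nim-value of a simple path of length k is k.
Branch 1: length 7, Nim-value = 7
Branch 2: length 6, Nim-value = 6
Branch 3: length 10, Nim-value = 10
Total Nim-value = XOR of all branch values:
0 XOR 7 = 7
7 XOR 6 = 1
1 XOR 10 = 11
Nim-value of the tree = 11

11
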